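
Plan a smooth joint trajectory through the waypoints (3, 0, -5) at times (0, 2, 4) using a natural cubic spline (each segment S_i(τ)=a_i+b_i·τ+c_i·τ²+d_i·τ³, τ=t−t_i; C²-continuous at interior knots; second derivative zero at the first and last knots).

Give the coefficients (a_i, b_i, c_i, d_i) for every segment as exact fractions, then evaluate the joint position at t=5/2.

  seg 0: a=3 b=-5/4 c=0 d=-1/16
  seg 1: a=0 b=-2 c=-3/8 d=1/16
S(5/2) = -139/128

Δ: Δ0=-3/2, Δ1=-5/2
row 1: diag=8, rhs=-6; c'=1/4, d'=-3/4
back: M1=-3/4
M: M0=0, M1=-3/4, M2=0
seg 0: a=3, c=M0/2=0, d=(M1−M0)/(6·2)=-1/16, b=Δ0−h0·(2M0+M1)/6=-5/4
seg 1: a=0, c=M1/2=-3/8, d=(M2−M1)/(6·2)=1/16, b=Δ1−h1·(2M1+M2)/6=-2
t_q=5/2 → seg 1, τ=1/2; S=0+-2·τ+-3/8·τ²+1/16·τ³=-139/128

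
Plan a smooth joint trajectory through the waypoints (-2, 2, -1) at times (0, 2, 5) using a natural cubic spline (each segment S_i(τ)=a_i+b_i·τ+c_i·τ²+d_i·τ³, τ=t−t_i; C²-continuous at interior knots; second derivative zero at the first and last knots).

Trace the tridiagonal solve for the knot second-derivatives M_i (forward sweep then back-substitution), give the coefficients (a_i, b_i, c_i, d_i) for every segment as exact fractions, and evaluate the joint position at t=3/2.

Δ: Δ0=2, Δ1=-1
row 1: diag=10, rhs=-18; c'=3/10, d'=-9/5
back: M1=-9/5
M: M0=0, M1=-9/5, M2=0
seg 0: a=-2, c=M0/2=0, d=(M1−M0)/(6·2)=-3/20, b=Δ0−h0·(2M0+M1)/6=13/5
seg 1: a=2, c=M1/2=-9/10, d=(M2−M1)/(6·3)=1/10, b=Δ1−h1·(2M1+M2)/6=4/5
t_q=3/2 → seg 0, τ=3/2; S=-2+13/5·τ+0·τ²+-3/20·τ³=223/160

  seg 0: a=-2 b=13/5 c=0 d=-3/20
  seg 1: a=2 b=4/5 c=-9/10 d=1/10
S(3/2) = 223/160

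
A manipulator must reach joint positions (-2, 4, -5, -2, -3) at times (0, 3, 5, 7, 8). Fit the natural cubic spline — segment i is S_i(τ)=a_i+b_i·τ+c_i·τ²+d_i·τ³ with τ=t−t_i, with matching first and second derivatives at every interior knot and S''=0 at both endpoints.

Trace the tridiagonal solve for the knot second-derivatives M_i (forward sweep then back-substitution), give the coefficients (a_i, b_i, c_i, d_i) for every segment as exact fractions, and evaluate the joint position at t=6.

Δ: Δ0=2, Δ1=-9/2, Δ2=3/2, Δ3=-1
row 1: diag=10, rhs=-39; c'=1/5, d'=-39/10
row 2: denom=8−2·1/5=38/5; d'=(36−2·-39/10)/(38/5)=219/38
row 3: denom=6−2·5/19=104/19; d'=(-15−2·219/38)/(104/19)=-63/13
back: M3=-63/13
back: M2=219/38−5/19·-63/13=183/26
back: M1=-39/10−1/5·183/26=-69/13
M: M0=0, M1=-69/13, M2=183/26, M3=-63/13, M4=0
seg 0: a=-2, c=M0/2=0, d=(M1−M0)/(6·3)=-23/78, b=Δ0−h0·(2M0+M1)/6=121/26
seg 1: a=4, c=M1/2=-69/26, d=(M2−M1)/(6·2)=107/104, b=Δ1−h1·(2M1+M2)/6=-43/13
seg 2: a=-5, c=M2/2=183/52, d=(M3−M2)/(6·2)=-103/104, b=Δ2−h2·(2M2+M3)/6=-41/26
seg 3: a=-2, c=M3/2=-63/26, d=(M4−M3)/(6·1)=21/26, b=Δ3−h3·(2M3+M4)/6=8/13
t_q=6 → seg 2, τ=1; S=-5+-41/26·τ+183/52·τ²+-103/104·τ³=-421/104

  seg 0: a=-2 b=121/26 c=0 d=-23/78
  seg 1: a=4 b=-43/13 c=-69/26 d=107/104
  seg 2: a=-5 b=-41/26 c=183/52 d=-103/104
  seg 3: a=-2 b=8/13 c=-63/26 d=21/26
S(6) = -421/104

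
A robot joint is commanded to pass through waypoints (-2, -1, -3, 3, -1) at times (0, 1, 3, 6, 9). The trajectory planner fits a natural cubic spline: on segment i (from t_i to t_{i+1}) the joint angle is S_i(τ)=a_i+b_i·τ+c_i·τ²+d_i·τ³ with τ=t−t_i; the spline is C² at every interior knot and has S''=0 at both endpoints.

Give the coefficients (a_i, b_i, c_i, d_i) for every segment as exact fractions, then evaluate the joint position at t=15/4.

  seg 0: a=-2 b=466/309 c=0 d=-157/309
  seg 1: a=-1 b=-5/309 c=-157/103 d=319/618
  seg 2: a=-3 b=25/309 c=162/103 d=-865/2781
  seg 3: a=3 b=346/309 c=-379/309 d=379/2781
S(15/4) = -14409/6592

Δ: Δ0=1, Δ1=-1, Δ2=2, Δ3=-4/3
row 1: diag=6, rhs=-12; c'=1/3, d'=-2
row 2: denom=10−2·1/3=28/3; d'=(18−2·-2)/(28/3)=33/14
row 3: denom=12−3·9/28=309/28; d'=(-20−3·33/14)/(309/28)=-758/309
back: M3=-758/309
back: M2=33/14−9/28·-758/309=324/103
back: M1=-2−1/3·324/103=-314/103
M: M0=0, M1=-314/103, M2=324/103, M3=-758/309, M4=0
seg 0: a=-2, c=M0/2=0, d=(M1−M0)/(6·1)=-157/309, b=Δ0−h0·(2M0+M1)/6=466/309
seg 1: a=-1, c=M1/2=-157/103, d=(M2−M1)/(6·2)=319/618, b=Δ1−h1·(2M1+M2)/6=-5/309
seg 2: a=-3, c=M2/2=162/103, d=(M3−M2)/(6·3)=-865/2781, b=Δ2−h2·(2M2+M3)/6=25/309
seg 3: a=3, c=M3/2=-379/309, d=(M4−M3)/(6·3)=379/2781, b=Δ3−h3·(2M3+M4)/6=346/309
t_q=15/4 → seg 2, τ=3/4; S=-3+25/309·τ+162/103·τ²+-865/2781·τ³=-14409/6592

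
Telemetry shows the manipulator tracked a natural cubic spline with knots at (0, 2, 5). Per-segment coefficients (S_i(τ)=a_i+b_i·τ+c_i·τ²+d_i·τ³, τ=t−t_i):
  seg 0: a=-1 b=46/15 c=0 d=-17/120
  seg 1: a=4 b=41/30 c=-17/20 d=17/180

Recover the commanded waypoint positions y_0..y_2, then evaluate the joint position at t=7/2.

y_0 = S_0(0) = a_0 = -1
y_1 = S_1(0) = a_1 = 4
y_2 = S_1(3) = 3
t_q=7/2 is in segment 1 (τ=3/2); S_1(τ)=713/160

y_0=-1 y_1=4 y_2=3
S(7/2) = 713/160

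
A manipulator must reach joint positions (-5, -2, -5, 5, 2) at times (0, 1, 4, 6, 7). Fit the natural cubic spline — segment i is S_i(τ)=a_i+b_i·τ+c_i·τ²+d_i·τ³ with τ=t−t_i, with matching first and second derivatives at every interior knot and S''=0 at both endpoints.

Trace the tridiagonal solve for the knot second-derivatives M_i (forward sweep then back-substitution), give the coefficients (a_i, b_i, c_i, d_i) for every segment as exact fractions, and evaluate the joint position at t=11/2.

Δ: Δ0=3, Δ1=-1, Δ2=5, Δ3=-3
row 1: diag=8, rhs=-24; c'=3/8, d'=-3
row 2: denom=10−3·3/8=71/8; d'=(36−3·-3)/(71/8)=360/71
row 3: denom=6−2·16/71=394/71; d'=(-48−2·360/71)/(394/71)=-2064/197
back: M3=-2064/197
back: M2=360/71−16/71·-2064/197=1464/197
back: M1=-3−3/8·1464/197=-1140/197
M: M0=0, M1=-1140/197, M2=1464/197, M3=-2064/197, M4=0
seg 0: a=-5, c=M0/2=0, d=(M1−M0)/(6·1)=-190/197, b=Δ0−h0·(2M0+M1)/6=781/197
seg 1: a=-2, c=M1/2=-570/197, d=(M2−M1)/(6·3)=434/591, b=Δ1−h1·(2M1+M2)/6=211/197
seg 2: a=-5, c=M2/2=732/197, d=(M3−M2)/(6·2)=-294/197, b=Δ2−h2·(2M2+M3)/6=697/197
seg 3: a=5, c=M3/2=-1032/197, d=(M4−M3)/(6·1)=344/197, b=Δ3−h3·(2M3+M4)/6=97/197
t_q=11/2 → seg 2, τ=3/2; S=-5+697/197·τ+732/197·τ²+-294/197·τ³=2861/788

  seg 0: a=-5 b=781/197 c=0 d=-190/197
  seg 1: a=-2 b=211/197 c=-570/197 d=434/591
  seg 2: a=-5 b=697/197 c=732/197 d=-294/197
  seg 3: a=5 b=97/197 c=-1032/197 d=344/197
S(11/2) = 2861/788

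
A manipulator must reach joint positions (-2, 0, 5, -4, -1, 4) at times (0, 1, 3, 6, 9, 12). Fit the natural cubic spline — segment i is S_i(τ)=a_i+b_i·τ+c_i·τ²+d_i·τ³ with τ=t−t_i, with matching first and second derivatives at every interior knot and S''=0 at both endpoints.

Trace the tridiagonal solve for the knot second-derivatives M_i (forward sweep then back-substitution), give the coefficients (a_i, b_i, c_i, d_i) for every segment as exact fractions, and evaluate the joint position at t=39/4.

  seg 0: a=-2 b=1907/1152 c=0 d=397/1152
  seg 1: a=0 b=1549/576 c=397/384 d=-325/576
  seg 2: a=5 b=31/576 c=-301/128 d=4609/10368
  seg 3: a=-4 b=-2365/1152 c=475/288 d=-2183/10368
  seg 4: a=-1 b=1243/576 c=-283/1152 d=283/10368
S(39/4) = 4029/8192

Δ: Δ0=2, Δ1=5/2, Δ2=-3, Δ3=1, Δ4=5/3
row 1: diag=6, rhs=3; c'=1/3, d'=1/2
row 2: denom=10−2·1/3=28/3; d'=(-33−2·1/2)/(28/3)=-51/14
row 3: denom=12−3·9/28=309/28; d'=(24−3·-51/14)/(309/28)=326/103
row 4: denom=12−3·28/103=1152/103; d'=(4−3·326/103)/(1152/103)=-283/576
back: M4=-283/576
back: M3=326/103−28/103·-283/576=475/144
back: M2=-51/14−9/28·475/144=-301/64
back: M1=1/2−1/3·-301/64=397/192
M: M0=0, M1=397/192, M2=-301/64, M3=475/144, M4=-283/576, M5=0
seg 0: a=-2, c=M0/2=0, d=(M1−M0)/(6·1)=397/1152, b=Δ0−h0·(2M0+M1)/6=1907/1152
seg 1: a=0, c=M1/2=397/384, d=(M2−M1)/(6·2)=-325/576, b=Δ1−h1·(2M1+M2)/6=1549/576
seg 2: a=5, c=M2/2=-301/128, d=(M3−M2)/(6·3)=4609/10368, b=Δ2−h2·(2M2+M3)/6=31/576
seg 3: a=-4, c=M3/2=475/288, d=(M4−M3)/(6·3)=-2183/10368, b=Δ3−h3·(2M3+M4)/6=-2365/1152
seg 4: a=-1, c=M4/2=-283/1152, d=(M5−M4)/(6·3)=283/10368, b=Δ4−h4·(2M4+M5)/6=1243/576
t_q=39/4 → seg 4, τ=3/4; S=-1+1243/576·τ+-283/1152·τ²+283/10368·τ³=4029/8192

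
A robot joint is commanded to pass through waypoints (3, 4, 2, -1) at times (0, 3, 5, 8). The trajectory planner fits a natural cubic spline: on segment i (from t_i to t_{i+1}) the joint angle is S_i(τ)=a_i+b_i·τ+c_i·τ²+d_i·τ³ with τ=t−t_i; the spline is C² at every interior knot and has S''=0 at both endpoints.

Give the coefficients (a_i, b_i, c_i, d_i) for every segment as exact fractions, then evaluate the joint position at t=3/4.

Δ: Δ0=1/3, Δ1=-1, Δ2=-1
row 1: diag=10, rhs=-8; c'=1/5, d'=-4/5
row 2: denom=10−2·1/5=48/5; d'=(0−2·-4/5)/(48/5)=1/6
back: M2=1/6
back: M1=-4/5−1/5·1/6=-5/6
M: M0=0, M1=-5/6, M2=1/6, M3=0
seg 0: a=3, c=M0/2=0, d=(M1−M0)/(6·3)=-5/108, b=Δ0−h0·(2M0+M1)/6=3/4
seg 1: a=4, c=M1/2=-5/12, d=(M2−M1)/(6·2)=1/12, b=Δ1−h1·(2M1+M2)/6=-1/2
seg 2: a=2, c=M2/2=1/12, d=(M3−M2)/(6·3)=-1/108, b=Δ2−h2·(2M2+M3)/6=-7/6
t_q=3/4 → seg 0, τ=3/4; S=3+3/4·τ+0·τ²+-5/108·τ³=907/256

  seg 0: a=3 b=3/4 c=0 d=-5/108
  seg 1: a=4 b=-1/2 c=-5/12 d=1/12
  seg 2: a=2 b=-7/6 c=1/12 d=-1/108
S(3/4) = 907/256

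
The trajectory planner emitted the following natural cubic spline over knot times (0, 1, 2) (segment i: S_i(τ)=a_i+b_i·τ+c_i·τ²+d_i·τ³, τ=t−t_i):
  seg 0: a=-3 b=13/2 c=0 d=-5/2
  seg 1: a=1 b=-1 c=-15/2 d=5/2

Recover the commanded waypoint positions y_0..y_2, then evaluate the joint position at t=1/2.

y_0=-3 y_1=1 y_2=-5
S(1/2) = -1/16

y_0 = S_0(0) = a_0 = -3
y_1 = S_1(0) = a_1 = 1
y_2 = S_1(1) = -5
t_q=1/2 is in segment 0 (τ=1/2); S_0(τ)=-1/16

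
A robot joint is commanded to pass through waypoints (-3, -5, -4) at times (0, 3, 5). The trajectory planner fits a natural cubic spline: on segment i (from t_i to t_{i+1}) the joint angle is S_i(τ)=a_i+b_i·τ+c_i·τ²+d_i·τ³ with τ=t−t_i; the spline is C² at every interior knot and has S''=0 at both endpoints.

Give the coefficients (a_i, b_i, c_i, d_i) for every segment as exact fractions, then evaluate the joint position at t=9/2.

  seg 0: a=-3 b=-61/60 c=0 d=7/180
  seg 1: a=-5 b=1/30 c=7/20 d=-7/120
S(9/2) = -279/64

Δ: Δ0=-2/3, Δ1=1/2
row 1: diag=10, rhs=7; c'=1/5, d'=7/10
back: M1=7/10
M: M0=0, M1=7/10, M2=0
seg 0: a=-3, c=M0/2=0, d=(M1−M0)/(6·3)=7/180, b=Δ0−h0·(2M0+M1)/6=-61/60
seg 1: a=-5, c=M1/2=7/20, d=(M2−M1)/(6·2)=-7/120, b=Δ1−h1·(2M1+M2)/6=1/30
t_q=9/2 → seg 1, τ=3/2; S=-5+1/30·τ+7/20·τ²+-7/120·τ³=-279/64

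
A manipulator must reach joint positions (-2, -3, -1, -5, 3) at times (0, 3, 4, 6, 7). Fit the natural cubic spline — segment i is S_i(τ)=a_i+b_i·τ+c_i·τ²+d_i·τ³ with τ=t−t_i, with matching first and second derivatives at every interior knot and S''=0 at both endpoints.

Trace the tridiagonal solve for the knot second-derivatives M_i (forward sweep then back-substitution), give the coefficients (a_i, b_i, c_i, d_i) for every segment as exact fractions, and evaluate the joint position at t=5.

  seg 0: a=-2 b=-659/375 c=0 d=178/1125
  seg 1: a=-3 b=943/375 c=178/125 d=-727/375
  seg 2: a=-1 b=-34/75 c=-549/125 d=1357/750
  seg 3: a=-5 b=1384/375 c=808/125 d=-808/375
S(5) = -1009/250

Δ: Δ0=-1/3, Δ1=2, Δ2=-2, Δ3=8
row 1: diag=8, rhs=14; c'=1/8, d'=7/4
row 2: denom=6−1·1/8=47/8; d'=(-24−1·7/4)/(47/8)=-206/47
row 3: denom=6−2·16/47=250/47; d'=(60−2·-206/47)/(250/47)=1616/125
back: M3=1616/125
back: M2=-206/47−16/47·1616/125=-1098/125
back: M1=7/4−1/8·-1098/125=356/125
M: M0=0, M1=356/125, M2=-1098/125, M3=1616/125, M4=0
seg 0: a=-2, c=M0/2=0, d=(M1−M0)/(6·3)=178/1125, b=Δ0−h0·(2M0+M1)/6=-659/375
seg 1: a=-3, c=M1/2=178/125, d=(M2−M1)/(6·1)=-727/375, b=Δ1−h1·(2M1+M2)/6=943/375
seg 2: a=-1, c=M2/2=-549/125, d=(M3−M2)/(6·2)=1357/750, b=Δ2−h2·(2M2+M3)/6=-34/75
seg 3: a=-5, c=M3/2=808/125, d=(M4−M3)/(6·1)=-808/375, b=Δ3−h3·(2M3+M4)/6=1384/375
t_q=5 → seg 2, τ=1; S=-1+-34/75·τ+-549/125·τ²+1357/750·τ³=-1009/250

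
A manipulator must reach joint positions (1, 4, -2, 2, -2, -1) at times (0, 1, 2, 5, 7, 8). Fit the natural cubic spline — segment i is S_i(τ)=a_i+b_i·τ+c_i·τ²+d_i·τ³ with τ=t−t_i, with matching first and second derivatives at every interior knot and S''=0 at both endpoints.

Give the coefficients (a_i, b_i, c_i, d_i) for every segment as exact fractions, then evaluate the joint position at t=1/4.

  seg 0: a=1 b=3223/570 c=0 d=-1513/570
  seg 1: a=4 b=-658/285 c=-1513/190 d=487/114
  seg 2: a=-2 b=-3089/570 c=461/95 d=-1483/1710
  seg 3: a=2 b=16/57 c=-561/190 d=1033/1140
  seg 4: a=-2 b=-187/285 c=236/95 d=-236/285
S(1/4) = 5769/2432

Δ: Δ0=3, Δ1=-6, Δ2=4/3, Δ3=-2, Δ4=1
row 1: diag=4, rhs=-54; c'=1/4, d'=-27/2
row 2: denom=8−1·1/4=31/4; d'=(44−1·-27/2)/(31/4)=230/31
row 3: denom=10−3·12/31=274/31; d'=(-20−3·230/31)/(274/31)=-655/137
row 4: denom=6−2·31/137=760/137; d'=(18−2·-655/137)/(760/137)=472/95
back: M4=472/95
back: M3=-655/137−31/137·472/95=-561/95
back: M2=230/31−12/31·-561/95=922/95
back: M1=-27/2−1/4·922/95=-1513/95
M: M0=0, M1=-1513/95, M2=922/95, M3=-561/95, M4=472/95, M5=0
seg 0: a=1, c=M0/2=0, d=(M1−M0)/(6·1)=-1513/570, b=Δ0−h0·(2M0+M1)/6=3223/570
seg 1: a=4, c=M1/2=-1513/190, d=(M2−M1)/(6·1)=487/114, b=Δ1−h1·(2M1+M2)/6=-658/285
seg 2: a=-2, c=M2/2=461/95, d=(M3−M2)/(6·3)=-1483/1710, b=Δ2−h2·(2M2+M3)/6=-3089/570
seg 3: a=2, c=M3/2=-561/190, d=(M4−M3)/(6·2)=1033/1140, b=Δ3−h3·(2M3+M4)/6=16/57
seg 4: a=-2, c=M4/2=236/95, d=(M5−M4)/(6·1)=-236/285, b=Δ4−h4·(2M4+M5)/6=-187/285
t_q=1/4 → seg 0, τ=1/4; S=1+3223/570·τ+0·τ²+-1513/570·τ³=5769/2432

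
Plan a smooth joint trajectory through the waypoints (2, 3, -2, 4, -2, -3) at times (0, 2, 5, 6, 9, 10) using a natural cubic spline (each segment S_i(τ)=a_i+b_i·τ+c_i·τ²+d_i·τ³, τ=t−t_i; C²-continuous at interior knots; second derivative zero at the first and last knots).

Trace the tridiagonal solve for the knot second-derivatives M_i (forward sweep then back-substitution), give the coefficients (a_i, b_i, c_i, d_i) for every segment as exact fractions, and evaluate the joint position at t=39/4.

Δ: Δ0=1/2, Δ1=-5/3, Δ2=6, Δ3=-2, Δ4=-1
row 1: diag=10, rhs=-13; c'=3/10, d'=-13/10
row 2: denom=8−3·3/10=71/10; d'=(46−3·-13/10)/(71/10)=499/71
row 3: denom=8−1·10/71=558/71; d'=(-48−1·499/71)/(558/71)=-3907/558
row 4: denom=8−3·71/186=425/62; d'=(6−3·-3907/558)/(425/62)=5023/1275
back: M4=5023/1275
back: M3=-3907/558−71/186·5023/1275=-32534/3825
back: M2=499/71−10/71·-32534/3825=6293/765
back: M1=-13/10−3/10·6293/765=-4804/1275
M: M0=0, M1=-4804/1275, M2=6293/765, M3=-32534/3825, M4=5023/1275, M5=0
seg 0: a=2, c=M0/2=0, d=(M1−M0)/(6·2)=-1201/3825, b=Δ0−h0·(2M0+M1)/6=13433/7650
seg 1: a=3, c=M1/2=-2402/1275, d=(M2−M1)/(6·3)=45877/68850, b=Δ1−h1·(2M1+M2)/6=-15391/7650
seg 2: a=-2, c=M2/2=6293/1530, d=(M3−M2)/(6·1)=-7111/2550, b=Δ2−h2·(2M2+M3)/6=1052/225
seg 3: a=4, c=M3/2=-16267/3825, d=(M4−M3)/(6·3)=47603/68850, b=Δ3−h3·(2M3+M4)/6=34699/7650
seg 4: a=-2, c=M4/2=5023/2550, d=(M5−M4)/(6·1)=-5023/7650, b=Δ4−h4·(2M4+M5)/6=-8848/3825
t_q=39/4 → seg 4, τ=3/4; S=-2+-8848/3825·τ+5023/2550·τ²+-5023/7650·τ³=-94783/32640

  seg 0: a=2 b=13433/7650 c=0 d=-1201/3825
  seg 1: a=3 b=-15391/7650 c=-2402/1275 d=45877/68850
  seg 2: a=-2 b=1052/225 c=6293/1530 d=-7111/2550
  seg 3: a=4 b=34699/7650 c=-16267/3825 d=47603/68850
  seg 4: a=-2 b=-8848/3825 c=5023/2550 d=-5023/7650
S(39/4) = -94783/32640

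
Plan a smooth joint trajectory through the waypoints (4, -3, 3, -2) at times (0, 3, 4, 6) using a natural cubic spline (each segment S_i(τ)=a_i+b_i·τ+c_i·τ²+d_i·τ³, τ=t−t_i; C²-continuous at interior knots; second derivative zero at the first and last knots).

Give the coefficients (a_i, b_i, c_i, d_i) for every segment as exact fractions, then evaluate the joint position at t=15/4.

  seg 0: a=4 b=-1711/282 c=0 d=39/94
  seg 1: a=-3 b=724/141 c=351/94 d=-809/282
  seg 2: a=3 b=1127/282 c=-229/47 d=229/282
S(15/4) = 10475/6016

Δ: Δ0=-7/3, Δ1=6, Δ2=-5/2
row 1: diag=8, rhs=50; c'=1/8, d'=25/4
row 2: denom=6−1·1/8=47/8; d'=(-51−1·25/4)/(47/8)=-458/47
back: M2=-458/47
back: M1=25/4−1/8·-458/47=351/47
M: M0=0, M1=351/47, M2=-458/47, M3=0
seg 0: a=4, c=M0/2=0, d=(M1−M0)/(6·3)=39/94, b=Δ0−h0·(2M0+M1)/6=-1711/282
seg 1: a=-3, c=M1/2=351/94, d=(M2−M1)/(6·1)=-809/282, b=Δ1−h1·(2M1+M2)/6=724/141
seg 2: a=3, c=M2/2=-229/47, d=(M3−M2)/(6·2)=229/282, b=Δ2−h2·(2M2+M3)/6=1127/282
t_q=15/4 → seg 1, τ=3/4; S=-3+724/141·τ+351/94·τ²+-809/282·τ³=10475/6016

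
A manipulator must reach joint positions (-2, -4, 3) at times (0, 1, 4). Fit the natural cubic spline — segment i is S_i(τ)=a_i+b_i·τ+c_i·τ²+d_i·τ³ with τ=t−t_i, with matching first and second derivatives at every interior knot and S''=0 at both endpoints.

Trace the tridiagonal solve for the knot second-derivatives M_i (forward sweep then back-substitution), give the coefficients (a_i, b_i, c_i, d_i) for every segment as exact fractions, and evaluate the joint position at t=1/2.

Δ: Δ0=-2, Δ1=7/3
row 1: diag=8, rhs=26; c'=3/8, d'=13/4
back: M1=13/4
M: M0=0, M1=13/4, M2=0
seg 0: a=-2, c=M0/2=0, d=(M1−M0)/(6·1)=13/24, b=Δ0−h0·(2M0+M1)/6=-61/24
seg 1: a=-4, c=M1/2=13/8, d=(M2−M1)/(6·3)=-13/72, b=Δ1−h1·(2M1+M2)/6=-11/12
t_q=1/2 → seg 0, τ=1/2; S=-2+-61/24·τ+0·τ²+13/24·τ³=-205/64

  seg 0: a=-2 b=-61/24 c=0 d=13/24
  seg 1: a=-4 b=-11/12 c=13/8 d=-13/72
S(1/2) = -205/64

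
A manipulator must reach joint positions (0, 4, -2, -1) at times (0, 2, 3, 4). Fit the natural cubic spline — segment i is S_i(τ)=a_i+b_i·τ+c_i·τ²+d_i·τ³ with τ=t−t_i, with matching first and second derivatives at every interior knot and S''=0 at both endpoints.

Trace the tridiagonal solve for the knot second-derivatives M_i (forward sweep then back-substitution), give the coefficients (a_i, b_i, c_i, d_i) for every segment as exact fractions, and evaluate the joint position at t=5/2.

  seg 0: a=0 b=124/23 c=0 d=-39/46
  seg 1: a=4 b=-110/23 c=-117/23 d=89/23
  seg 2: a=-2 b=-77/23 c=150/23 d=-50/23
S(5/2) = 151/184

Δ: Δ0=2, Δ1=-6, Δ2=1
row 1: diag=6, rhs=-48; c'=1/6, d'=-8
row 2: denom=4−1·1/6=23/6; d'=(42−1·-8)/(23/6)=300/23
back: M2=300/23
back: M1=-8−1/6·300/23=-234/23
M: M0=0, M1=-234/23, M2=300/23, M3=0
seg 0: a=0, c=M0/2=0, d=(M1−M0)/(6·2)=-39/46, b=Δ0−h0·(2M0+M1)/6=124/23
seg 1: a=4, c=M1/2=-117/23, d=(M2−M1)/(6·1)=89/23, b=Δ1−h1·(2M1+M2)/6=-110/23
seg 2: a=-2, c=M2/2=150/23, d=(M3−M2)/(6·1)=-50/23, b=Δ2−h2·(2M2+M3)/6=-77/23
t_q=5/2 → seg 1, τ=1/2; S=4+-110/23·τ+-117/23·τ²+89/23·τ³=151/184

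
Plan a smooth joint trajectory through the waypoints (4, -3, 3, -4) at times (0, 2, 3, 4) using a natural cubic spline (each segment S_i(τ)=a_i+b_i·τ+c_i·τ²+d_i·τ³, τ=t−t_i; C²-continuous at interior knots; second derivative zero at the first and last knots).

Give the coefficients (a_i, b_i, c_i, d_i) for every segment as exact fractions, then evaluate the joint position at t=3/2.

  seg 0: a=4 b=-365/46 c=0 d=51/46
  seg 1: a=-3 b=247/46 c=153/23 d=-277/46
  seg 2: a=3 b=14/23 c=-525/46 d=175/46
S(3/2) = -1531/368

Δ: Δ0=-7/2, Δ1=6, Δ2=-7
row 1: diag=6, rhs=57; c'=1/6, d'=19/2
row 2: denom=4−1·1/6=23/6; d'=(-78−1·19/2)/(23/6)=-525/23
back: M2=-525/23
back: M1=19/2−1/6·-525/23=306/23
M: M0=0, M1=306/23, M2=-525/23, M3=0
seg 0: a=4, c=M0/2=0, d=(M1−M0)/(6·2)=51/46, b=Δ0−h0·(2M0+M1)/6=-365/46
seg 1: a=-3, c=M1/2=153/23, d=(M2−M1)/(6·1)=-277/46, b=Δ1−h1·(2M1+M2)/6=247/46
seg 2: a=3, c=M2/2=-525/46, d=(M3−M2)/(6·1)=175/46, b=Δ2−h2·(2M2+M3)/6=14/23
t_q=3/2 → seg 0, τ=3/2; S=4+-365/46·τ+0·τ²+51/46·τ³=-1531/368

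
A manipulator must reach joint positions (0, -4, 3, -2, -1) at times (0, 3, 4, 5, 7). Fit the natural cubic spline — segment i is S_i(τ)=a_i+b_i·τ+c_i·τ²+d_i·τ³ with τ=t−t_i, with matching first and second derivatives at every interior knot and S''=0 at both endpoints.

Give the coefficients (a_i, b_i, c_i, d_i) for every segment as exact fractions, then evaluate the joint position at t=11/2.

  seg 0: a=0 b=-6269/1068 c=0 d=1615/3204
  seg 1: a=-4 b=4133/534 c=1615/356 d=-5635/1068
  seg 2: a=3 b=1051/1068 c=-1005/89 d=5669/1068
  seg 3: a=-2 b=-3031/534 c=1649/356 d=-1649/2136
S(11/2) = -21511/5696

Δ: Δ0=-4/3, Δ1=7, Δ2=-5, Δ3=1/2
row 1: diag=8, rhs=50; c'=1/8, d'=25/4
row 2: denom=4−1·1/8=31/8; d'=(-72−1·25/4)/(31/8)=-626/31
row 3: denom=6−1·8/31=178/31; d'=(33−1·-626/31)/(178/31)=1649/178
back: M3=1649/178
back: M2=-626/31−8/31·1649/178=-2010/89
back: M1=25/4−1/8·-2010/89=1615/178
M: M0=0, M1=1615/178, M2=-2010/89, M3=1649/178, M4=0
seg 0: a=0, c=M0/2=0, d=(M1−M0)/(6·3)=1615/3204, b=Δ0−h0·(2M0+M1)/6=-6269/1068
seg 1: a=-4, c=M1/2=1615/356, d=(M2−M1)/(6·1)=-5635/1068, b=Δ1−h1·(2M1+M2)/6=4133/534
seg 2: a=3, c=M2/2=-1005/89, d=(M3−M2)/(6·1)=5669/1068, b=Δ2−h2·(2M2+M3)/6=1051/1068
seg 3: a=-2, c=M3/2=1649/356, d=(M4−M3)/(6·2)=-1649/2136, b=Δ3−h3·(2M3+M4)/6=-3031/534
t_q=11/2 → seg 3, τ=1/2; S=-2+-3031/534·τ+1649/356·τ²+-1649/2136·τ³=-21511/5696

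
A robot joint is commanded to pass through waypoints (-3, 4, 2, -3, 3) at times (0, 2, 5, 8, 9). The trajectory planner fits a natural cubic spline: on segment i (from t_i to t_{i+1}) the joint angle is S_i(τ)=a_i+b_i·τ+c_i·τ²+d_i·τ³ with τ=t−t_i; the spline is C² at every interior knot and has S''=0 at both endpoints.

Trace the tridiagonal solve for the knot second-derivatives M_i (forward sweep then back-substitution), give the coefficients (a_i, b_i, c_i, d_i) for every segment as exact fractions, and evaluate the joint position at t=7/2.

Δ: Δ0=7/2, Δ1=-2/3, Δ2=-5/3, Δ3=6
row 1: diag=10, rhs=-25; c'=3/10, d'=-5/2
row 2: denom=12−3·3/10=111/10; d'=(-6−3·-5/2)/(111/10)=5/37
row 3: denom=8−3·10/37=266/37; d'=(46−3·5/37)/(266/37)=241/38
back: M3=241/38
back: M2=5/37−10/37·241/38=-30/19
back: M1=-5/2−3/10·-30/19=-77/38
M: M0=0, M1=-77/38, M2=-30/19, M3=241/38, M4=0
seg 0: a=-3, c=M0/2=0, d=(M1−M0)/(6·2)=-77/456, b=Δ0−h0·(2M0+M1)/6=238/57
seg 1: a=4, c=M1/2=-77/76, d=(M2−M1)/(6·3)=17/684, b=Δ1−h1·(2M1+M2)/6=245/114
seg 2: a=2, c=M2/2=-15/19, d=(M3−M2)/(6·3)=301/684, b=Δ2−h2·(2M2+M3)/6=-743/228
seg 3: a=-3, c=M3/2=241/76, d=(M4−M3)/(6·1)=-241/228, b=Δ3−h3·(2M3+M4)/6=443/114
t_q=7/2 → seg 1, τ=3/2; S=4+245/114·τ+-77/76·τ²+17/684·τ³=3057/608

  seg 0: a=-3 b=238/57 c=0 d=-77/456
  seg 1: a=4 b=245/114 c=-77/76 d=17/684
  seg 2: a=2 b=-743/228 c=-15/19 d=301/684
  seg 3: a=-3 b=443/114 c=241/76 d=-241/228
S(7/2) = 3057/608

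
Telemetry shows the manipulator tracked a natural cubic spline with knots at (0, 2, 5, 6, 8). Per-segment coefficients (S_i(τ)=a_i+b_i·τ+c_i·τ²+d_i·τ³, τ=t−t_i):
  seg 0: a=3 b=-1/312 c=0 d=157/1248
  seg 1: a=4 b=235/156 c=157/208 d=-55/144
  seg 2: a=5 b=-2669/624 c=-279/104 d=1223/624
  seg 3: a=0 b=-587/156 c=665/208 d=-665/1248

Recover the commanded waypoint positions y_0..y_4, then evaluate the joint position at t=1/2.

y_0=3 y_1=4 y_2=5 y_3=0 y_4=1
S(1/2) = 10031/3328

y_0 = S_0(0) = a_0 = 3
y_1 = S_1(0) = a_1 = 4
y_2 = S_2(0) = a_2 = 5
y_3 = S_3(0) = a_3 = 0
y_4 = S_3(2) = 1
t_q=1/2 is in segment 0 (τ=1/2); S_0(τ)=10031/3328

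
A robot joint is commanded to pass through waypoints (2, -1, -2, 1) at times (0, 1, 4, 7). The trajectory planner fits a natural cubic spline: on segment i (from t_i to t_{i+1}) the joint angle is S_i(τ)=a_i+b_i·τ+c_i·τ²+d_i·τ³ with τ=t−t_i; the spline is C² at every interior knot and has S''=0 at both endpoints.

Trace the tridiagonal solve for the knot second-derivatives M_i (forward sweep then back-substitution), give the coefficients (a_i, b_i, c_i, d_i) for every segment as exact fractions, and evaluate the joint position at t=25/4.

Δ: Δ0=-3, Δ1=-1/3, Δ2=1
row 1: diag=8, rhs=16; c'=3/8, d'=2
row 2: denom=12−3·3/8=87/8; d'=(8−3·2)/(87/8)=16/87
back: M2=16/87
back: M1=2−3/8·16/87=56/29
M: M0=0, M1=56/29, M2=16/87, M3=0
seg 0: a=2, c=M0/2=0, d=(M1−M0)/(6·1)=28/87, b=Δ0−h0·(2M0+M1)/6=-289/87
seg 1: a=-1, c=M1/2=28/29, d=(M2−M1)/(6·3)=-76/783, b=Δ1−h1·(2M1+M2)/6=-205/87
seg 2: a=-2, c=M2/2=8/87, d=(M3−M2)/(6·3)=-8/783, b=Δ2−h2·(2M2+M3)/6=71/87
t_q=25/4 → seg 2, τ=9/4; S=-2+71/87·τ+8/87·τ²+-8/783·τ³=43/232

  seg 0: a=2 b=-289/87 c=0 d=28/87
  seg 1: a=-1 b=-205/87 c=28/29 d=-76/783
  seg 2: a=-2 b=71/87 c=8/87 d=-8/783
S(25/4) = 43/232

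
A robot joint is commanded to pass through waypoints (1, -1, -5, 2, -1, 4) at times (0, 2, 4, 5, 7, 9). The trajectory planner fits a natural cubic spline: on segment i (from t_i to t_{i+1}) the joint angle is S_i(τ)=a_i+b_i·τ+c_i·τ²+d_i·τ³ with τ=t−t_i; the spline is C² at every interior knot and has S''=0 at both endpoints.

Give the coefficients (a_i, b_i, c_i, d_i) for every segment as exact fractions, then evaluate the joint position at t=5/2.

Δ: Δ0=-1, Δ1=-2, Δ2=7, Δ3=-3/2, Δ4=5/2
row 1: diag=8, rhs=-6; c'=1/4, d'=-3/4
row 2: denom=6−2·1/4=11/2; d'=(54−2·-3/4)/(11/2)=111/11
row 3: denom=6−1·2/11=64/11; d'=(-51−1·111/11)/(64/11)=-21/2
row 4: denom=8−2·11/32=117/16; d'=(24−2·-21/2)/(117/16)=80/13
back: M4=80/13
back: M3=-21/2−11/32·80/13=-164/13
back: M2=111/11−2/11·-164/13=161/13
back: M1=-3/4−1/4·161/13=-50/13
M: M0=0, M1=-50/13, M2=161/13, M3=-164/13, M4=80/13, M5=0
seg 0: a=1, c=M0/2=0, d=(M1−M0)/(6·2)=-25/78, b=Δ0−h0·(2M0+M1)/6=11/39
seg 1: a=-1, c=M1/2=-25/13, d=(M2−M1)/(6·2)=211/156, b=Δ1−h1·(2M1+M2)/6=-139/39
seg 2: a=-5, c=M2/2=161/26, d=(M3−M2)/(6·1)=-25/6, b=Δ2−h2·(2M2+M3)/6=194/39
seg 3: a=2, c=M3/2=-82/13, d=(M4−M3)/(6·2)=61/39, b=Δ3−h3·(2M3+M4)/6=379/78
seg 4: a=-1, c=M4/2=40/13, d=(M5−M4)/(6·2)=-20/39, b=Δ4−h4·(2M4+M5)/6=-125/78
t_q=5/2 → seg 1, τ=1/2; S=-1+-139/39·τ+-25/13·τ²+211/156·τ³=-99/32

  seg 0: a=1 b=11/39 c=0 d=-25/78
  seg 1: a=-1 b=-139/39 c=-25/13 d=211/156
  seg 2: a=-5 b=194/39 c=161/26 d=-25/6
  seg 3: a=2 b=379/78 c=-82/13 d=61/39
  seg 4: a=-1 b=-125/78 c=40/13 d=-20/39
S(5/2) = -99/32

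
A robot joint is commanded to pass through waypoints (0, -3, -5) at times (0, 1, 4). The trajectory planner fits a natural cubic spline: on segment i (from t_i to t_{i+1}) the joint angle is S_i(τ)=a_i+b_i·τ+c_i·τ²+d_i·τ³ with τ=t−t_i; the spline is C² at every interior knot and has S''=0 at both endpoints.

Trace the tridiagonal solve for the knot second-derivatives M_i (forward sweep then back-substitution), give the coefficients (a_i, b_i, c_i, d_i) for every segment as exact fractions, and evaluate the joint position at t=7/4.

  seg 0: a=0 b=-79/24 c=0 d=7/24
  seg 1: a=-3 b=-29/12 c=7/8 d=-7/72
S(7/4) = -2233/512

Δ: Δ0=-3, Δ1=-2/3
row 1: diag=8, rhs=14; c'=3/8, d'=7/4
back: M1=7/4
M: M0=0, M1=7/4, M2=0
seg 0: a=0, c=M0/2=0, d=(M1−M0)/(6·1)=7/24, b=Δ0−h0·(2M0+M1)/6=-79/24
seg 1: a=-3, c=M1/2=7/8, d=(M2−M1)/(6·3)=-7/72, b=Δ1−h1·(2M1+M2)/6=-29/12
t_q=7/4 → seg 1, τ=3/4; S=-3+-29/12·τ+7/8·τ²+-7/72·τ³=-2233/512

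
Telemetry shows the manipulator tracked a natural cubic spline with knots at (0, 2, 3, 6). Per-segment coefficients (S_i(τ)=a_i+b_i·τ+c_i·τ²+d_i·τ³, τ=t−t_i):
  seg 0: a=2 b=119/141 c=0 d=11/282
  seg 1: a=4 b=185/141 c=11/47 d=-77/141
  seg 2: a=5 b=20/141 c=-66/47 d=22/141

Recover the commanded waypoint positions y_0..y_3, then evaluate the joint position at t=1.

y_0=2 y_1=4 y_2=5 y_3=-3
S(1) = 271/94

y_0 = S_0(0) = a_0 = 2
y_1 = S_1(0) = a_1 = 4
y_2 = S_2(0) = a_2 = 5
y_3 = S_2(3) = -3
t_q=1 is in segment 0 (τ=1); S_0(τ)=271/94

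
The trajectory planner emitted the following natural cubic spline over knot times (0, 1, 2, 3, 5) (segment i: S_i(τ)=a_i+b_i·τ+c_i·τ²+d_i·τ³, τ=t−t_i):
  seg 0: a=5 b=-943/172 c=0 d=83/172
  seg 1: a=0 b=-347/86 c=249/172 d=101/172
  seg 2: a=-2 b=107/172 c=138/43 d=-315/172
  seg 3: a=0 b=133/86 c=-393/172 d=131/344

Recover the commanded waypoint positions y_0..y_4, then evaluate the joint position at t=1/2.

y_0 = S_0(0) = a_0 = 5
y_1 = S_1(0) = a_1 = 0
y_2 = S_2(0) = a_2 = -2
y_3 = S_3(0) = a_3 = 0
y_4 = S_3(2) = -3
t_q=1/2 is in segment 0 (τ=1/2); S_0(τ)=3191/1376

y_0=5 y_1=0 y_2=-2 y_3=0 y_4=-3
S(1/2) = 3191/1376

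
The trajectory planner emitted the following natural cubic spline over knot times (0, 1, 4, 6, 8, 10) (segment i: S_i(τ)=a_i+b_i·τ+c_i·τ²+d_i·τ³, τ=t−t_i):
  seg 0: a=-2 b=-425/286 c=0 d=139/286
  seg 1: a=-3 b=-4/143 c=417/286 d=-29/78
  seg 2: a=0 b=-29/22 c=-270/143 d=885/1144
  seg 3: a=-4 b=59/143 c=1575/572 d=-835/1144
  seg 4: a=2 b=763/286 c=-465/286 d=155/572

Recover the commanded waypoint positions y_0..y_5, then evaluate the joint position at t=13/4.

y_0=-2 y_1=-3 y_2=0 y_3=-4 y_4=2 y_5=3
S(13/4) = 1527/18304

y_0 = S_0(0) = a_0 = -2
y_1 = S_1(0) = a_1 = -3
y_2 = S_2(0) = a_2 = 0
y_3 = S_3(0) = a_3 = -4
y_4 = S_4(0) = a_4 = 2
y_5 = S_4(2) = 3
t_q=13/4 is in segment 1 (τ=9/4); S_1(τ)=1527/18304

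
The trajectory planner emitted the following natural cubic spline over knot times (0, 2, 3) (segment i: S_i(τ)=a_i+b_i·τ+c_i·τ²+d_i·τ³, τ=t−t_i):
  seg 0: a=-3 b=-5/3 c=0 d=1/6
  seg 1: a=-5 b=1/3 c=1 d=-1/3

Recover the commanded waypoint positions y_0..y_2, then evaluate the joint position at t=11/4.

y_0=-3 y_1=-5 y_2=-4
S(11/4) = -277/64

y_0 = S_0(0) = a_0 = -3
y_1 = S_1(0) = a_1 = -5
y_2 = S_1(1) = -4
t_q=11/4 is in segment 1 (τ=3/4); S_1(τ)=-277/64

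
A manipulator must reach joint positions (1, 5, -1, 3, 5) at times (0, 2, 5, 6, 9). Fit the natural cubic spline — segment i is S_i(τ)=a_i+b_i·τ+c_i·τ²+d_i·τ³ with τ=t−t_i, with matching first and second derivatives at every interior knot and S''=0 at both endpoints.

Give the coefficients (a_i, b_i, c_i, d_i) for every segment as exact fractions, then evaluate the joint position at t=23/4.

Δ: Δ0=2, Δ1=-2, Δ2=4, Δ3=2/3
row 1: diag=10, rhs=-24; c'=3/10, d'=-12/5
row 2: denom=8−3·3/10=71/10; d'=(36−3·-12/5)/(71/10)=432/71
row 3: denom=8−1·10/71=558/71; d'=(-20−1·432/71)/(558/71)=-926/279
back: M3=-926/279
back: M2=432/71−10/71·-926/279=1828/279
back: M1=-12/5−3/10·1828/279=-406/93
M: M0=0, M1=-406/93, M2=1828/279, M3=-926/279, M4=0
seg 0: a=1, c=M0/2=0, d=(M1−M0)/(6·2)=-203/558, b=Δ0−h0·(2M0+M1)/6=964/279
seg 1: a=5, c=M1/2=-203/93, d=(M2−M1)/(6·3)=1523/2511, b=Δ1−h1·(2M1+M2)/6=-254/279
seg 2: a=-1, c=M2/2=914/279, d=(M3−M2)/(6·1)=-51/31, b=Δ2−h2·(2M2+M3)/6=661/279
seg 3: a=3, c=M3/2=-463/279, d=(M4−M3)/(6·3)=463/2511, b=Δ3−h3·(2M3+M4)/6=1112/279
t_q=23/4 → seg 2, τ=3/4; S=-1+661/279·τ+914/279·τ²+-51/31·τ³=11461/5952

  seg 0: a=1 b=964/279 c=0 d=-203/558
  seg 1: a=5 b=-254/279 c=-203/93 d=1523/2511
  seg 2: a=-1 b=661/279 c=914/279 d=-51/31
  seg 3: a=3 b=1112/279 c=-463/279 d=463/2511
S(23/4) = 11461/5952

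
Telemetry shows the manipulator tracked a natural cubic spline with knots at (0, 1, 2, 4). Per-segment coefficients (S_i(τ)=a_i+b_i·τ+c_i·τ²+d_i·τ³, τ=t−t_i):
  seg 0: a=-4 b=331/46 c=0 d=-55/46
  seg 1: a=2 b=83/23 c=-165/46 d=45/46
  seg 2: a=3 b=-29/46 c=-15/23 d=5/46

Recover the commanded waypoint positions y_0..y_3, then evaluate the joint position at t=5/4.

y_0=-4 y_1=2 y_2=3 y_3=0
S(5/4) = 7929/2944

y_0 = S_0(0) = a_0 = -4
y_1 = S_1(0) = a_1 = 2
y_2 = S_2(0) = a_2 = 3
y_3 = S_2(2) = 0
t_q=5/4 is in segment 1 (τ=1/4); S_1(τ)=7929/2944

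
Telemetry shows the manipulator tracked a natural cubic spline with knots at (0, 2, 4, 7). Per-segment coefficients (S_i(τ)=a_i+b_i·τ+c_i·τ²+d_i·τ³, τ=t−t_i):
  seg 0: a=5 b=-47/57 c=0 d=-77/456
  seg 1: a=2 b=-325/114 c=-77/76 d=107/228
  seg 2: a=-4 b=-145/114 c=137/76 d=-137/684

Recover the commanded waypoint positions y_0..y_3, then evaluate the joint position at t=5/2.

y_0 = S_0(0) = a_0 = 5
y_1 = S_1(0) = a_1 = 2
y_2 = S_2(0) = a_2 = -4
y_3 = S_2(3) = 3
t_q=5/2 is in segment 1 (τ=1/2); S_1(τ)=231/608

y_0=5 y_1=2 y_2=-4 y_3=3
S(5/2) = 231/608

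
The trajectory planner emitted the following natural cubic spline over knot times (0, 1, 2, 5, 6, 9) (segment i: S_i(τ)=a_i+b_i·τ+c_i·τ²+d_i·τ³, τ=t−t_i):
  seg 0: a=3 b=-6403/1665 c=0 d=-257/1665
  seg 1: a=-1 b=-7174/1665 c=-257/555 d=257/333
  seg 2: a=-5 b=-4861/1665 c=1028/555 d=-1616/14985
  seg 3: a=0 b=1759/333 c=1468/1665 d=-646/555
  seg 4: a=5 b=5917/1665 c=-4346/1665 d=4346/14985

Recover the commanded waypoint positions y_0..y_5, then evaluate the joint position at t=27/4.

y_0 = S_0(0) = a_0 = 3
y_1 = S_1(0) = a_1 = -1
y_2 = S_2(0) = a_2 = -5
y_3 = S_3(0) = a_3 = 0
y_4 = S_4(0) = a_4 = 5
y_5 = S_4(3) = 0
t_q=27/4 is in segment 4 (τ=3/4); S_4(τ)=37411/5920

y_0=3 y_1=-1 y_2=-5 y_3=0 y_4=5 y_5=0
S(27/4) = 37411/5920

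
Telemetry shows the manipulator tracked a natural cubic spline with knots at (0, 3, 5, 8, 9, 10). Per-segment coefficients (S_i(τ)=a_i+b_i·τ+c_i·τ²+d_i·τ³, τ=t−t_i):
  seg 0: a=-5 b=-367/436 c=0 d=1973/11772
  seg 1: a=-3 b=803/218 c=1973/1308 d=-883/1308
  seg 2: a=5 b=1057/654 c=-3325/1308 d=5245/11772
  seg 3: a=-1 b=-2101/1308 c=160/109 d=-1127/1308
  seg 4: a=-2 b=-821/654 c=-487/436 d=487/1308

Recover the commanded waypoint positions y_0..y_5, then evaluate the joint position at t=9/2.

y_0 = S_0(0) = a_0 = -5
y_1 = S_1(0) = a_1 = -3
y_2 = S_2(0) = a_2 = 5
y_3 = S_3(0) = a_3 = -1
y_4 = S_4(0) = a_4 = -2
y_5 = S_4(1) = -4
t_q=9/2 is in segment 1 (τ=3/2); S_1(τ)=12699/3488

y_0=-5 y_1=-3 y_2=5 y_3=-1 y_4=-2 y_5=-4
S(9/2) = 12699/3488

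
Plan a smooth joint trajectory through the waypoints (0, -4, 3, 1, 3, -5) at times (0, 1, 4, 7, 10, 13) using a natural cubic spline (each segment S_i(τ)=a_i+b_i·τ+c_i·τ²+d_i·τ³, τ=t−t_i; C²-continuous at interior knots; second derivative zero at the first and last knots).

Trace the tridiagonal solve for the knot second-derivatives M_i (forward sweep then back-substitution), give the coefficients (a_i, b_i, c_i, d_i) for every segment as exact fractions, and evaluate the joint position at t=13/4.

Δ: Δ0=-4, Δ1=7/3, Δ2=-2/3, Δ3=2/3, Δ4=-8/3
row 1: diag=8, rhs=38; c'=3/8, d'=19/4
row 2: denom=12−3·3/8=87/8; d'=(-18−3·19/4)/(87/8)=-86/29
row 3: denom=12−3·8/29=324/29; d'=(8−3·-86/29)/(324/29)=245/162
row 4: denom=12−3·29/108=403/36; d'=(-20−3·245/162)/(403/36)=-2650/1209
back: M4=-2650/1209
back: M3=245/162−29/108·-2650/1209=2540/1209
back: M2=-86/29−8/29·2540/1209=-4286/1209
back: M1=19/4−3/8·-4286/1209=2450/403
M: M0=0, M1=2450/403, M2=-4286/1209, M3=2540/1209, M4=-2650/1209, M5=0
seg 0: a=0, c=M0/2=0, d=(M1−M0)/(6·1)=1225/1209, b=Δ0−h0·(2M0+M1)/6=-6061/1209
seg 1: a=-4, c=M1/2=1225/403, d=(M2−M1)/(6·3)=-5818/10881, b=Δ1−h1·(2M1+M2)/6=-2386/1209
seg 2: a=3, c=M2/2=-2143/1209, d=(M3−M2)/(6·3)=3413/10881, b=Δ2−h2·(2M2+M3)/6=170/93
seg 3: a=1, c=M3/2=1270/1209, d=(M4−M3)/(6·3)=-865/3627, b=Δ3−h3·(2M3+M4)/6=-409/1209
seg 4: a=3, c=M4/2=-1325/1209, d=(M5−M4)/(6·3)=1325/10881, b=Δ4−h4·(2M4+M5)/6=-574/1209
t_q=13/4 → seg 1, τ=9/4; S=-4+-2386/1209·τ+1225/403·τ²+-5818/10881·τ³=11059/12896

  seg 0: a=0 b=-6061/1209 c=0 d=1225/1209
  seg 1: a=-4 b=-2386/1209 c=1225/403 d=-5818/10881
  seg 2: a=3 b=170/93 c=-2143/1209 d=3413/10881
  seg 3: a=1 b=-409/1209 c=1270/1209 d=-865/3627
  seg 4: a=3 b=-574/1209 c=-1325/1209 d=1325/10881
S(13/4) = 11059/12896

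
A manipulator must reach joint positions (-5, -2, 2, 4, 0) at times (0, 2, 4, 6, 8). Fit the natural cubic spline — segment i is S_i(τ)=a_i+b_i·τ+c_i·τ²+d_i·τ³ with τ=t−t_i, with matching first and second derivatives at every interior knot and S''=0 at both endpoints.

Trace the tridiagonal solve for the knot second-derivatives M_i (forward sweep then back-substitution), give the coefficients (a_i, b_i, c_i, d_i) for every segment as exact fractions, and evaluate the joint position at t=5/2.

Δ: Δ0=3/2, Δ1=2, Δ2=1, Δ3=-2
row 1: diag=8, rhs=3; c'=1/4, d'=3/8
row 2: denom=8−2·1/4=15/2; d'=(-6−2·3/8)/(15/2)=-9/10
row 3: denom=8−2·4/15=112/15; d'=(-18−2·-9/10)/(112/15)=-243/112
back: M3=-243/112
back: M2=-9/10−4/15·-243/112=-9/28
back: M1=3/8−1/4·-9/28=51/112
M: M0=0, M1=51/112, M2=-9/28, M3=-243/112, M4=0
seg 0: a=-5, c=M0/2=0, d=(M1−M0)/(6·2)=17/448, b=Δ0−h0·(2M0+M1)/6=151/112
seg 1: a=-2, c=M1/2=51/224, d=(M2−M1)/(6·2)=-29/448, b=Δ1−h1·(2M1+M2)/6=101/56
seg 2: a=2, c=M2/2=-9/56, d=(M3−M2)/(6·2)=-69/448, b=Δ2−h2·(2M2+M3)/6=31/16
seg 3: a=4, c=M3/2=-243/224, d=(M4−M3)/(6·2)=81/448, b=Δ3−h3·(2M3+M4)/6=-31/56
t_q=5/2 → seg 1, τ=1/2; S=-2+101/56·τ+51/224·τ²+-29/448·τ³=-3761/3584

  seg 0: a=-5 b=151/112 c=0 d=17/448
  seg 1: a=-2 b=101/56 c=51/224 d=-29/448
  seg 2: a=2 b=31/16 c=-9/56 d=-69/448
  seg 3: a=4 b=-31/56 c=-243/224 d=81/448
S(5/2) = -3761/3584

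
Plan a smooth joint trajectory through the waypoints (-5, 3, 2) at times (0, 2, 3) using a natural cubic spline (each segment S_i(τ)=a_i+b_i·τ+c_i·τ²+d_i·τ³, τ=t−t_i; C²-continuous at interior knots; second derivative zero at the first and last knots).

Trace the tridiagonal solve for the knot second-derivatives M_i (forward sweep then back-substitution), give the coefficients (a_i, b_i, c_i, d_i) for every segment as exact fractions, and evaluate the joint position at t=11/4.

Δ: Δ0=4, Δ1=-1
row 1: diag=6, rhs=-30; c'=1/6, d'=-5
back: M1=-5
M: M0=0, M1=-5, M2=0
seg 0: a=-5, c=M0/2=0, d=(M1−M0)/(6·2)=-5/12, b=Δ0−h0·(2M0+M1)/6=17/3
seg 1: a=3, c=M1/2=-5/2, d=(M2−M1)/(6·1)=5/6, b=Δ1−h1·(2M1+M2)/6=2/3
t_q=11/4 → seg 1, τ=3/4; S=3+2/3·τ+-5/2·τ²+5/6·τ³=313/128

  seg 0: a=-5 b=17/3 c=0 d=-5/12
  seg 1: a=3 b=2/3 c=-5/2 d=5/6
S(11/4) = 313/128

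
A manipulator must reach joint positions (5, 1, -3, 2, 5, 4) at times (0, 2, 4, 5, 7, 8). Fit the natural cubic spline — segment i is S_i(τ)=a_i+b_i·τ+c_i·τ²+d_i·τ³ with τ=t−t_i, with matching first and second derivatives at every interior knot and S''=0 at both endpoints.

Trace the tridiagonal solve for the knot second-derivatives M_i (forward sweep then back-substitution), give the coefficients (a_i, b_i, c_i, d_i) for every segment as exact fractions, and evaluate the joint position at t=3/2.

Δ: Δ0=-2, Δ1=-2, Δ2=5, Δ3=3/2, Δ4=-1
row 1: diag=8, rhs=0; c'=1/4, d'=0
row 2: denom=6−2·1/4=11/2; d'=(42−2·0)/(11/2)=84/11
row 3: denom=6−1·2/11=64/11; d'=(-21−1·84/11)/(64/11)=-315/64
row 4: denom=6−2·11/32=85/16; d'=(-15−2·-315/64)/(85/16)=-33/34
back: M4=-33/34
back: M3=-315/64−11/32·-33/34=-78/17
back: M2=84/11−2/11·-78/17=144/17
back: M1=0−1/4·144/17=-36/17
M: M0=0, M1=-36/17, M2=144/17, M3=-78/17, M4=-33/34, M5=0
seg 0: a=5, c=M0/2=0, d=(M1−M0)/(6·2)=-3/17, b=Δ0−h0·(2M0+M1)/6=-22/17
seg 1: a=1, c=M1/2=-18/17, d=(M2−M1)/(6·2)=15/17, b=Δ1−h1·(2M1+M2)/6=-58/17
seg 2: a=-3, c=M2/2=72/17, d=(M3−M2)/(6·1)=-37/17, b=Δ2−h2·(2M2+M3)/6=50/17
seg 3: a=2, c=M3/2=-39/17, d=(M4−M3)/(6·2)=41/136, b=Δ3−h3·(2M3+M4)/6=83/17
seg 4: a=5, c=M4/2=-33/68, d=(M5−M4)/(6·1)=11/68, b=Δ4−h4·(2M4+M5)/6=-23/34
t_q=3/2 → seg 0, τ=3/2; S=5+-22/17·τ+0·τ²+-3/17·τ³=335/136

  seg 0: a=5 b=-22/17 c=0 d=-3/17
  seg 1: a=1 b=-58/17 c=-18/17 d=15/17
  seg 2: a=-3 b=50/17 c=72/17 d=-37/17
  seg 3: a=2 b=83/17 c=-39/17 d=41/136
  seg 4: a=5 b=-23/34 c=-33/68 d=11/68
S(3/2) = 335/136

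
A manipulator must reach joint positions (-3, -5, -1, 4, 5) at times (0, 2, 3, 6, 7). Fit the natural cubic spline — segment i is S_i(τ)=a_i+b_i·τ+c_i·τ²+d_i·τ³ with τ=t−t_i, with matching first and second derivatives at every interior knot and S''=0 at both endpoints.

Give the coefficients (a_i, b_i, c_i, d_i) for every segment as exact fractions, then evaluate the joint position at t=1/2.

Δ: Δ0=-1, Δ1=4, Δ2=5/3, Δ3=1
row 1: diag=6, rhs=30; c'=1/6, d'=5
row 2: denom=8−1·1/6=47/6; d'=(-14−1·5)/(47/6)=-114/47
row 3: denom=8−3·18/47=322/47; d'=(-4−3·-114/47)/(322/47)=11/23
back: M3=11/23
back: M2=-114/47−18/47·11/23=-60/23
back: M1=5−1/6·-60/23=125/23
M: M0=0, M1=125/23, M2=-60/23, M3=11/23, M4=0
seg 0: a=-3, c=M0/2=0, d=(M1−M0)/(6·2)=125/276, b=Δ0−h0·(2M0+M1)/6=-194/69
seg 1: a=-5, c=M1/2=125/46, d=(M2−M1)/(6·1)=-185/138, b=Δ1−h1·(2M1+M2)/6=181/69
seg 2: a=-1, c=M2/2=-30/23, d=(M3−M2)/(6·3)=71/414, b=Δ2−h2·(2M2+M3)/6=557/138
seg 3: a=4, c=M3/2=11/46, d=(M4−M3)/(6·1)=-11/138, b=Δ3−h3·(2M3+M4)/6=58/69
t_q=1/2 → seg 0, τ=1/2; S=-3+-194/69·τ+0·τ²+125/276·τ³=-3201/736

  seg 0: a=-3 b=-194/69 c=0 d=125/276
  seg 1: a=-5 b=181/69 c=125/46 d=-185/138
  seg 2: a=-1 b=557/138 c=-30/23 d=71/414
  seg 3: a=4 b=58/69 c=11/46 d=-11/138
S(1/2) = -3201/736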